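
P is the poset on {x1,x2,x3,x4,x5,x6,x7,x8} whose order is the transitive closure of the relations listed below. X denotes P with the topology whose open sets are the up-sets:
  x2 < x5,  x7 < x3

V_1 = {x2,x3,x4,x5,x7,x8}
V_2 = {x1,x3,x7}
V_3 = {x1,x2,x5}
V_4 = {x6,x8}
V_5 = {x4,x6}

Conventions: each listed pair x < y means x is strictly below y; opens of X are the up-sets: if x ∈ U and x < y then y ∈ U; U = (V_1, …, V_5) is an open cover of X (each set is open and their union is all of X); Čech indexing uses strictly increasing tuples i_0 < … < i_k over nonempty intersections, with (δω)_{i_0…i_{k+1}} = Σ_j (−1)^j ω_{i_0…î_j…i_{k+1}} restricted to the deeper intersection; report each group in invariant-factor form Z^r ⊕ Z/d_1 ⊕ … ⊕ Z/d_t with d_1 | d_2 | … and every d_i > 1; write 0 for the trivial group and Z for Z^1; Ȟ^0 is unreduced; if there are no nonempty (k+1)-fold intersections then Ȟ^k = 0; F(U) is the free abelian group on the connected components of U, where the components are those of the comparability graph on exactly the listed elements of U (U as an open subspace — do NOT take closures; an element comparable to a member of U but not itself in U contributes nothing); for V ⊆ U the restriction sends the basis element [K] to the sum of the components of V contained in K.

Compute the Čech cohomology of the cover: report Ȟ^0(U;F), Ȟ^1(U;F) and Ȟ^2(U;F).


Ȟ^0 = Z^6, Ȟ^1 = 0 and Ȟ^2 = 0

nerve of the cover:
  V12={x3,x7} V13={x2,x5} V14={x8} V15={x4} V23={x1} V45={x6}
components per intersection:
  V1: {x2,x5} {x3,x7} {x4} {x8}
  V2: {x1} {x3,x7}
  V3: {x1} {x2,x5}
  V4: {x6} {x8}
  V5: {x4} {x6}
  V12: {x3,x7}
  V13: {x2,x5}
  V14: {x8}
  V15: {x4}
  V23: {x1}
  V45: {x6}
C dims 12,6; δ0: rk 6, SNF 1^6
Ȟ^0 = (12 − 6) − 0 = 6, so Ȟ^0 ≅ Z^6
Ȟ^1 = (6 − 0) − 6 = 0, so Ȟ^1 ≅ 0
Ȟ^2 = (0 − 0) − 0 = 0, so Ȟ^2 ≅ 0


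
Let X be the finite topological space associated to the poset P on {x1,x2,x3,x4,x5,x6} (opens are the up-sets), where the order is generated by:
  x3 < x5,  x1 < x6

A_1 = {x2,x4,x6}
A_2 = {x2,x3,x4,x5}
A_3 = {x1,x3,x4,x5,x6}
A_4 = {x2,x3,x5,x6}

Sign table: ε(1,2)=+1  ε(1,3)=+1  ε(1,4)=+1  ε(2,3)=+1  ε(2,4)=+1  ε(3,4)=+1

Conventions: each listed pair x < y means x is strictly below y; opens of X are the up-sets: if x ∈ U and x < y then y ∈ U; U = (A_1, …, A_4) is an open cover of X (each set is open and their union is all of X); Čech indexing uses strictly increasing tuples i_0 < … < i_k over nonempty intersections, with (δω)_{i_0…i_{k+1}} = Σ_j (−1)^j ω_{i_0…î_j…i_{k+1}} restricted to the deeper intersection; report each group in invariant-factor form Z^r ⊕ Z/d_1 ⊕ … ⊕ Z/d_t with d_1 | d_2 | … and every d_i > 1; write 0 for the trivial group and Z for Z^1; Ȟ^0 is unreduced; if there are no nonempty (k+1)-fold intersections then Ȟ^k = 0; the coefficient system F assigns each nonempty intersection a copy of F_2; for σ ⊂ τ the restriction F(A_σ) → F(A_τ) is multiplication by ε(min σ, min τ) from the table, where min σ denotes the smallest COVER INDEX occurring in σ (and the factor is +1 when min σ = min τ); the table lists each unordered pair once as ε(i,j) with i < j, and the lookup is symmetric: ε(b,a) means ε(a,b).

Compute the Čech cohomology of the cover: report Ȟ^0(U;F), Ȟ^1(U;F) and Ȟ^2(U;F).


Ȟ^0 ≅ Z/2, Ȟ^1 ≅ 0, Ȟ^2 ≅ Z/2

nonempty intersections:
  A12={x2,x4} A13={x4,x6} A14={x2,x6} A23={x3,x4,x5} A24={x2,x3,x5} A34={x3,x5,x6}
  A123={x4} A124={x2} A134={x6} A234={x3,x5}
C dims 4,6,4; δ0: rk_F2 3; δ1: rk_F2 3
Ȟ^0: (4−3)−0=1 ⇒ Z/2
Ȟ^1: (6−3)−3=0 ⇒ 0
Ȟ^2: (4−0)−3=1 ⇒ Z/2


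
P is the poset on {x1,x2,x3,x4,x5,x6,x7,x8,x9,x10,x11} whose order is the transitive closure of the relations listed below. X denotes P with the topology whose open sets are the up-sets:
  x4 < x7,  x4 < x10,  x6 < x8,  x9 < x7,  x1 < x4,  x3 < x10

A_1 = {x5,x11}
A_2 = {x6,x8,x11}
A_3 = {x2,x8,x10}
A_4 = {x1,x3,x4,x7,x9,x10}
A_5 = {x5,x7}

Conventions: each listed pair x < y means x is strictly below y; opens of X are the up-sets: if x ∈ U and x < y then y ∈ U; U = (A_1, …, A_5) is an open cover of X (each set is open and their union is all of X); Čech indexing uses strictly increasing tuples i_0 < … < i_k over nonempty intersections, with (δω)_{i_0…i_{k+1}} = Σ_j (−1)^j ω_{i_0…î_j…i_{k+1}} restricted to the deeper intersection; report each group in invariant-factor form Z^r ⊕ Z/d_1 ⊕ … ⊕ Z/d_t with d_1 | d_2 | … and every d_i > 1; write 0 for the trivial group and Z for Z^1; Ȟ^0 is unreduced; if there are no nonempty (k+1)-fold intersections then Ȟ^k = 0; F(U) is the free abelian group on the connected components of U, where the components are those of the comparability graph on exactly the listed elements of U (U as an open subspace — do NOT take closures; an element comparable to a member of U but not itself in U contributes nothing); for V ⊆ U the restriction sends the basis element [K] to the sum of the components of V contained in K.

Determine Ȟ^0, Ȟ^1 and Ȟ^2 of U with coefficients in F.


nonempty overlaps:
  A12={x11} A15={x5} A23={x8} A34={x10} A45={x7}
components per intersection:
  A1: {x5} {x11}
  A2: {x6,x8} {x11}
  A3: {x2} {x8} {x10}
  A4: {x1,x3,x4,x7,x9,x10}
  A5: {x5} {x7}
  A12: {x11}
  A15: {x5}
  A23: {x8}
  A34: {x10}
  A45: {x7}
C dims 10,5; δ0: rk 5, SNF 1^5
degree 0: 10−5−0 = 5 → Ȟ^0 ≅ Z^5
degree 1: 5−0−5 = 0 → Ȟ^1 ≅ 0
degree 2: 0−0−0 = 0 → Ȟ^2 ≅ 0

Ȟ^0 = Z^5,  Ȟ^1 = 0,  Ȟ^2 = 0


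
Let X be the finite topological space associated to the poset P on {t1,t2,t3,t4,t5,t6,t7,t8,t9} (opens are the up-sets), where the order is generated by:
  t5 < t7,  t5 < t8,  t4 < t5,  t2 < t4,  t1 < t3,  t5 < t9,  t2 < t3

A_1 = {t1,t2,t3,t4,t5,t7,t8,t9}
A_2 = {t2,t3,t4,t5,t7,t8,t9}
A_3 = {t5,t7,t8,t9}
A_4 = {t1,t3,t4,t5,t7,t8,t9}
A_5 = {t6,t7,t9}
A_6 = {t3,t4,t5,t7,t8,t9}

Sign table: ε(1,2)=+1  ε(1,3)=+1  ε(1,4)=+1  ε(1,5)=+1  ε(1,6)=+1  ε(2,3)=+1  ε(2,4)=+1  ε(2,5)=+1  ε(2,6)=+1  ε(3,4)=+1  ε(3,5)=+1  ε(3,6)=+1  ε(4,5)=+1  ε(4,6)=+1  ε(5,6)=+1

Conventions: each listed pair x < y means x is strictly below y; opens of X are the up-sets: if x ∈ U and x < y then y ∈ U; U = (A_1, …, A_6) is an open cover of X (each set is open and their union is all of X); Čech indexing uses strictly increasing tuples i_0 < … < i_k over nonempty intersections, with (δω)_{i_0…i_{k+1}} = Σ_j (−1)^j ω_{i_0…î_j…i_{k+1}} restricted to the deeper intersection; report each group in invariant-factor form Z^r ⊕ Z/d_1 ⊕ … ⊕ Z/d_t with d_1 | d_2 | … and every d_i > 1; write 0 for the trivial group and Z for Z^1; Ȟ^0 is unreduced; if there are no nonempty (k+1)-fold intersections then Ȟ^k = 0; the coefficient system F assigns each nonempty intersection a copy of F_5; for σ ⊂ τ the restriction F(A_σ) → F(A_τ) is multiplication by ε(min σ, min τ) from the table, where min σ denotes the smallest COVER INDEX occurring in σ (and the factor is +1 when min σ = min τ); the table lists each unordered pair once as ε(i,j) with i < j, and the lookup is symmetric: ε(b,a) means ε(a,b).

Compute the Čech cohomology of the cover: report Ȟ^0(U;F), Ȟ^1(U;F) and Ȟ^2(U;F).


Ȟ^0(U;F) ≅ Z/5; Ȟ^1(U;F) ≅ 0; Ȟ^2(U;F) ≅ 0

nonempty overlaps:
  A12={t2,t3,t4,t5,t7,t8,t9} A13={t5,t7,t8,t9} A14={t1,t3,t4,t5,t7,t8,t9} A15={t7,t9} A16={t3,t4,t5,t7,t8,t9} A23={t5,t7,t8,t9} A24={t3,t4,t5,t7,t8,t9} A25={t7,t9} A26={t3,t4,t5,t7,t8,t9} A34={t5,t7,t8,t9} A35={t7,t9} A36={t5,t7,t8,t9} A45={t7,t9} A46={t3,t4,t5,t7,t8,t9} A56={t7,t9}
  A123={t5,t7,t8,t9} A124={t3,t4,t5,t7,t8,t9} A125={t7,t9} A126={t3,t4,t5,t7,t8,t9} A134={t5,t7,t8,t9} A135={t7,t9} A136={t5,t7,t8,t9} A145={t7,t9} A146={t3,t4,t5,t7,t8,t9} A156={t7,t9} A234={t5,t7,t8,t9} A235={t7,t9} A236={t5,t7,t8,t9} A245={t7,t9} A246={t3,t4,t5,t7,t8,t9} A256={t7,t9} A345={t7,t9} A346={t5,t7,t8,t9} A356={t7,t9} A456={t7,t9}
  A1234={t5,t7,t8,t9} A1235={t7,t9} A1236={t5,t7,t8,t9} A1245={t7,t9} A1246={t3,t4,t5,t7,t8,t9} A1256={t7,t9} A1345={t7,t9} A1346={t5,t7,t8,t9} A1356={t7,t9} A1456={t7,t9} A2345={t7,t9} A2346={t5,t7,t8,t9} A2356={t7,t9} A2456={t7,t9} A3456={t7,t9}
  A12345={t7,t9} A12346={t5,t7,t8,t9} A12356={t7,t9} A12456={t7,t9} A13456={t7,t9} A23456={t7,t9}
  A123456={t7,t9}
C dims 6,15,20,15; δ0: rk_F5 5; δ1: rk_F5 10; δ2: rk_F5 10
degree 0: 6−5−0 = 1 → Ȟ^0 ≅ Z/5
degree 1: 15−10−5 = 0 → Ȟ^1 ≅ 0
degree 2: 20−10−10 = 0 → Ȟ^2 ≅ 0


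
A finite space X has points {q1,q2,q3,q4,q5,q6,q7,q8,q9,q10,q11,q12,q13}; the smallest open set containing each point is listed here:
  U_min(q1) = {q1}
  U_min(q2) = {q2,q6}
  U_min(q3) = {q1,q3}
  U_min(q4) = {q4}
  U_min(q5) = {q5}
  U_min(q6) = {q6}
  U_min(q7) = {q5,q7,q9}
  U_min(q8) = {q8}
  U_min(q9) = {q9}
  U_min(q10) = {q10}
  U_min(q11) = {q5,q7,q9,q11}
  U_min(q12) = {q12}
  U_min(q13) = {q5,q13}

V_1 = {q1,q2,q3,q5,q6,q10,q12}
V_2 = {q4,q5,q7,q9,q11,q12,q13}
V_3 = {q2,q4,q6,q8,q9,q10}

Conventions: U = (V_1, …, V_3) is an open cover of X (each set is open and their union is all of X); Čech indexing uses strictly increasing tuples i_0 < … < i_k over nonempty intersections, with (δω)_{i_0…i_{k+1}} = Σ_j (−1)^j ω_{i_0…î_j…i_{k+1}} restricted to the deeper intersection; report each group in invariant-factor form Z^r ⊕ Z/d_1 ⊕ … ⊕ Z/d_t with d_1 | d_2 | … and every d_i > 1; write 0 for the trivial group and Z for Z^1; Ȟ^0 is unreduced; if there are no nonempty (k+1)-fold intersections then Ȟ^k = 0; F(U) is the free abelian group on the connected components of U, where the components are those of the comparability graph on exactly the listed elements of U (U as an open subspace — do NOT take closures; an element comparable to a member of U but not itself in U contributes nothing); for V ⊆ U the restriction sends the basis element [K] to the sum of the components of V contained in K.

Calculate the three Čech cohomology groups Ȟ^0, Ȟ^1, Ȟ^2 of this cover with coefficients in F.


Ȟ^0(U;F) ≅ Z^7, Ȟ^1(U;F) ≅ 0, Ȟ^2(U;F) ≅ 0

nonempty intersections:
  V12={q5,q12} V13={q2,q6,q10} V23={q4,q9}
components per intersection:
  V1: {q1,q3} {q2,q6} {q5} {q10} {q12}
  V2: {q4} {q5,q7,q9,q11,q13} {q12}
  V3: {q2,q6} {q4} {q8} {q9} {q10}
  V12: {q5} {q12}
  V13: {q2,q6} {q10}
  V23: {q4} {q9}
C dims 13,6; δ0: rk 6, SNF 1^6
Ȟ^0: (13−6)−0=7 ⇒ Z^7
Ȟ^1: (6−0)−6=0 ⇒ 0
Ȟ^2: (0−0)−0=0 ⇒ 0


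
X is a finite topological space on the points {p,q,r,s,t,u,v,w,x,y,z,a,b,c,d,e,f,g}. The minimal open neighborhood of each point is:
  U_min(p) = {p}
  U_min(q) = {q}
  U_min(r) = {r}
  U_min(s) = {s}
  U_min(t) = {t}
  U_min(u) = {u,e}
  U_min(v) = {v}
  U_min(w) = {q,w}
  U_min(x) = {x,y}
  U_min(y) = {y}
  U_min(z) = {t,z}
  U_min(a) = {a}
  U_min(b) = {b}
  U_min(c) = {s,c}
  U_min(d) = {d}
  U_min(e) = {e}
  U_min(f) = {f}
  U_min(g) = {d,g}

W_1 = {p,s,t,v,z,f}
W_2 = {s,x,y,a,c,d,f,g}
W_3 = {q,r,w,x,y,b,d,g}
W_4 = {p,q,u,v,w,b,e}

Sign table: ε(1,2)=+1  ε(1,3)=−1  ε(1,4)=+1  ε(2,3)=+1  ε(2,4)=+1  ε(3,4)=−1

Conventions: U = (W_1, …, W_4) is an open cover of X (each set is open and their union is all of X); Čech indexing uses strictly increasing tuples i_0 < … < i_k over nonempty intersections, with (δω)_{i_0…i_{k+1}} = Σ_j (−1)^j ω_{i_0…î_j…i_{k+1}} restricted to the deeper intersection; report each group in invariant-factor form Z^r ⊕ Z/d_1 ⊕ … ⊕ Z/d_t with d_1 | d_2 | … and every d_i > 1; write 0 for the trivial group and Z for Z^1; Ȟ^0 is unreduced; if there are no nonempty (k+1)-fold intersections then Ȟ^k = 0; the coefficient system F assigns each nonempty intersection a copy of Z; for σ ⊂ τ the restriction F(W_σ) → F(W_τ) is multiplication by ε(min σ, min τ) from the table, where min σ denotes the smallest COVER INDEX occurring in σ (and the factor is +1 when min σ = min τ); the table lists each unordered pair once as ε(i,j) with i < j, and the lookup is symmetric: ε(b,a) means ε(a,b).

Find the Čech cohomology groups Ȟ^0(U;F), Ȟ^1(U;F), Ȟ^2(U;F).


intersection data:
  W12={s,f} W14={p,v} W23={x,y,d,g} W34={q,w,b}
C dims 4,4; δ0: rk 4, SNF 1^3·2
Ȟ^0 = (4 − 4) − 0 = 0, so Ȟ^0 ≅ 0
Ȟ^1 = (4 − 0) − 4 = 0 plus torsion [2], so Ȟ^1 ≅ Z/2
Ȟ^2 = (0 − 0) − 0 = 0, so Ȟ^2 ≅ 0

Ȟ^0(U;F) ≅ 0,  Ȟ^1(U;F) ≅ Z/2,  Ȟ^2(U;F) ≅ 0


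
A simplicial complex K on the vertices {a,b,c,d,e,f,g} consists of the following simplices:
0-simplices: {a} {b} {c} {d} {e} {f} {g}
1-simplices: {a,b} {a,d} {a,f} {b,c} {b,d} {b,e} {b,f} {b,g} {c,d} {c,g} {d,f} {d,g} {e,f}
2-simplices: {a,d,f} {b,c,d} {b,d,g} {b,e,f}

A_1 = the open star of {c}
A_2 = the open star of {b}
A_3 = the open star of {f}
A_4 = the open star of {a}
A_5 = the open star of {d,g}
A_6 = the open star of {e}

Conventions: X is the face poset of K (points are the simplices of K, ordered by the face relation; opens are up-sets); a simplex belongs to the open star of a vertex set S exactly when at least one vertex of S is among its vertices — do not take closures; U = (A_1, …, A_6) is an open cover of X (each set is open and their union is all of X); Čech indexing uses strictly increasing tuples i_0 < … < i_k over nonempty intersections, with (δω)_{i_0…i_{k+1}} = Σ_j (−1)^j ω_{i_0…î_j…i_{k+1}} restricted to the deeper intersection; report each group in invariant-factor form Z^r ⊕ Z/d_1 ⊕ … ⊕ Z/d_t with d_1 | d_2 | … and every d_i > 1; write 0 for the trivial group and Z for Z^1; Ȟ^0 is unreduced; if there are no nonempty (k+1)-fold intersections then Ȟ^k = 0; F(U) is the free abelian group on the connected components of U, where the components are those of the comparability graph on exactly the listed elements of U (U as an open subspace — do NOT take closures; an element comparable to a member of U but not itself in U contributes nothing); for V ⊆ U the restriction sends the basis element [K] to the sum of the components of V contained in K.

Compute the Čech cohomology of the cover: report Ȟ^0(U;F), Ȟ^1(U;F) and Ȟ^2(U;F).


cover nerve:
  A1={{c},{b,c},{c,d},{c,g},{b,c,d}} A2={{b},{a,b},{b,c},{b,d},{b,e},{b,f},{b,g},{b,c,d},{b,d,g},{b,e,f}} A3={{f},{a,f},{b,f},{d,f},{e,f},{a,d,f},{b,e,f}} A4={{a},{a,b},{a,d},{a,f},{a,d,f}} A5={{d},{g},{a,d},{b,d},{b,g},{c,d},{c,g},{d,f},{d,g},{a,d,f},{b,c,d},{b,d,g}} A6={{e},{b,e},{e,f},{b,e,f}}
  A12={{b,c},{b,c,d}} A15={{c,d},{c,g},{b,c,d}} A23={{b,f},{b,e,f}} A24={{a,b}} A25={{b,d},{b,g},{b,c,d},{b,d,g}} A26={{b,e},{b,e,f}} A34={{a,f},{a,d,f}} A35={{d,f},{a,d,f}} A36={{e,f},{b,e,f}} A45={{a,d},{a,d,f}}
  A125={{b,c,d}} A236={{b,e,f}} A345={{a,d,f}}
components per intersection:
  A1: {{c},{b,c},{c,d},{c,g},{b,c,d}}
  A2: {{b},{a,b},{b,c},{b,d},{b,e},{b,f},{b,g},{b,c,d},{b,d,g},{b,e,f}}
  A3: {{f},{a,f},{b,f},{d,f},{e,f},{a,d,f},{b,e,f}}
  A4: {{a},{a,b},{a,d},{a,f},{a,d,f}}
  A5: {{d},{g},{a,d},{b,d},{b,g},{c,d},{c,g},{d,f},{d,g},{a,d,f},{b,c,d},{b,d,g}}
  A6: {{e},{b,e},{e,f},{b,e,f}}
  A12: {{b,c},{b,c,d}}
  A15: {{c,d},{b,c,d}} {{c,g}}
  A23: {{b,f},{b,e,f}}
  A24: {{a,b}}
  A25: {{b,d},{b,g},{b,c,d},{b,d,g}}
  A26: {{b,e},{b,e,f}}
  A34: {{a,f},{a,d,f}}
  A35: {{d,f},{a,d,f}}
  A36: {{e,f},{b,e,f}}
  A45: {{a,d},{a,d,f}}
  A125: {{b,c,d}}
  A236: {{b,e,f}}
  A345: {{a,d,f}}
C dims 6,11,3; δ0: rk 5, SNF 1^5; δ1: rk 3, SNF 1^3
Ȟ^0: (6−5)−0=1 ⇒ Z
Ȟ^1: (11−3)−5=3 ⇒ Z^3
Ȟ^2: (3−0)−3=0 ⇒ 0

Ȟ^0(U;F) ≅ Z; Ȟ^1(U;F) ≅ Z^3; Ȟ^2(U;F) ≅ 0


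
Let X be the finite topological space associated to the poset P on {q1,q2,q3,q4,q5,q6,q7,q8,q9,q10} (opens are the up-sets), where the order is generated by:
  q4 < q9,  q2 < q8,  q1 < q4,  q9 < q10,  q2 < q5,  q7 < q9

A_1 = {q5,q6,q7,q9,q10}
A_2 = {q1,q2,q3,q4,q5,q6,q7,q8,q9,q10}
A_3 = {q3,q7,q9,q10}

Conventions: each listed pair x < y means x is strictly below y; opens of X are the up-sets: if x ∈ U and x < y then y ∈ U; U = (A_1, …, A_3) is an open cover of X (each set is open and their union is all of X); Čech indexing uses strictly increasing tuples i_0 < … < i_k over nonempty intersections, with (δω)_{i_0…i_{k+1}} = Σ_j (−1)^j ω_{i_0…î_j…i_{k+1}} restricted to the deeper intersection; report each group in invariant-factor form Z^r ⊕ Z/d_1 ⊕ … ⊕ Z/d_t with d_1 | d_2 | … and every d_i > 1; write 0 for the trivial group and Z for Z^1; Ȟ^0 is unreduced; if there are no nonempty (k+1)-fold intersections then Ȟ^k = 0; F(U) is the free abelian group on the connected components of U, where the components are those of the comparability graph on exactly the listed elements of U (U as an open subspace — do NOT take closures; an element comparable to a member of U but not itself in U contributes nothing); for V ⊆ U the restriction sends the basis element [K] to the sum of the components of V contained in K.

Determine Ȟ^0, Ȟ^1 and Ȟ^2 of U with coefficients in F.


Ȟ^0 ≅ Z^4,  Ȟ^1 ≅ 0,  Ȟ^2 ≅ 0

nerve simplices:
  A12={q5,q6,q7,q9,q10} A13={q7,q9,q10} A23={q3,q7,q9,q10}
  A123={q7,q9,q10}
components per intersection:
  A1: {q5} {q6} {q7,q9,q10}
  A2: {q1,q4,q7,q9,q10} {q2,q5,q8} {q3} {q6}
  A3: {q3} {q7,q9,q10}
  A12: {q5} {q6} {q7,q9,q10}
  A13: {q7,q9,q10}
  A23: {q3} {q7,q9,q10}
  A123: {q7,q9,q10}
C dims 9,6,1; δ0: rk 5, SNF 1^5; δ1: rk 1, SNF 1^1
degree 0: 9−5−0 = 4 → Ȟ^0 ≅ Z^4
degree 1: 6−1−5 = 0 → Ȟ^1 ≅ 0
degree 2: 1−0−1 = 0 → Ȟ^2 ≅ 0


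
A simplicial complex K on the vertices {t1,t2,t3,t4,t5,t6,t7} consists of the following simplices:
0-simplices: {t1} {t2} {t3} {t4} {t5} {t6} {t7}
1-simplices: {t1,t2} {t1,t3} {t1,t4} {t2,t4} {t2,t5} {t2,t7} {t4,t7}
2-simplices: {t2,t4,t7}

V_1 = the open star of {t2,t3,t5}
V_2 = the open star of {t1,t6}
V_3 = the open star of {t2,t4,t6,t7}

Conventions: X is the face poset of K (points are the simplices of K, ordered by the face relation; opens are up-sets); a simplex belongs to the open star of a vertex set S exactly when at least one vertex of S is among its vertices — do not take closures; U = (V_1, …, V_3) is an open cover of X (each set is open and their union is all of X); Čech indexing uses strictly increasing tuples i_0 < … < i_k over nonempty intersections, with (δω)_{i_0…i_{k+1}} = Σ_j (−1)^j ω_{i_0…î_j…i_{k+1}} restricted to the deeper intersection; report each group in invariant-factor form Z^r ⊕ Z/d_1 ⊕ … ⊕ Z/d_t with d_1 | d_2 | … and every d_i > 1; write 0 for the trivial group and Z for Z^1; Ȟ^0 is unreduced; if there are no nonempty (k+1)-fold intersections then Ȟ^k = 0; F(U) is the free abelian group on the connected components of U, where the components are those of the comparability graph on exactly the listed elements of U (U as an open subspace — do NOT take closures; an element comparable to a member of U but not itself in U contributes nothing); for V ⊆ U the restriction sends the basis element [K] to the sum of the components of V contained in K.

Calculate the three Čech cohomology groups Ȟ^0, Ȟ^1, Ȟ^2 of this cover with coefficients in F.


Ȟ^0 ≅ Z^2; Ȟ^1 ≅ Z; Ȟ^2 ≅ 0

nonempty overlaps:
  V1={{t2},{t3},{t5},{t1,t2},{t1,t3},{t2,t4},{t2,t5},{t2,t7},{t2,t4,t7}} V2={{t1},{t6},{t1,t2},{t1,t3},{t1,t4}} V3={{t2},{t4},{t6},{t7},{t1,t2},{t1,t4},{t2,t4},{t2,t5},{t2,t7},{t4,t7},{t2,t4,t7}}
  V12={{t1,t2},{t1,t3}} V13={{t2},{t1,t2},{t2,t4},{t2,t5},{t2,t7},{t2,t4,t7}} V23={{t6},{t1,t2},{t1,t4}}
  V123={{t1,t2}}
components per intersection:
  V1: {{t2},{t5},{t1,t2},{t2,t4},{t2,t5},{t2,t7},{t2,t4,t7}} {{t3},{t1,t3}}
  V2: {{t1},{t1,t2},{t1,t3},{t1,t4}} {{t6}}
  V3: {{t2},{t4},{t7},{t1,t2},{t1,t4},{t2,t4},{t2,t5},{t2,t7},{t4,t7},{t2,t4,t7}} {{t6}}
  V12: {{t1,t2}} {{t1,t3}}
  V13: {{t2},{t1,t2},{t2,t4},{t2,t5},{t2,t7},{t2,t4,t7}}
  V23: {{t6}} {{t1,t2}} {{t1,t4}}
  V123: {{t1,t2}}
C dims 6,6,1; δ0: rk 4, SNF 1^4; δ1: rk 1, SNF 1^1
degree 0: 6−4−0 = 2 → Ȟ^0 ≅ Z^2
degree 1: 6−1−4 = 1 → Ȟ^1 ≅ Z
degree 2: 1−0−1 = 0 → Ȟ^2 ≅ 0


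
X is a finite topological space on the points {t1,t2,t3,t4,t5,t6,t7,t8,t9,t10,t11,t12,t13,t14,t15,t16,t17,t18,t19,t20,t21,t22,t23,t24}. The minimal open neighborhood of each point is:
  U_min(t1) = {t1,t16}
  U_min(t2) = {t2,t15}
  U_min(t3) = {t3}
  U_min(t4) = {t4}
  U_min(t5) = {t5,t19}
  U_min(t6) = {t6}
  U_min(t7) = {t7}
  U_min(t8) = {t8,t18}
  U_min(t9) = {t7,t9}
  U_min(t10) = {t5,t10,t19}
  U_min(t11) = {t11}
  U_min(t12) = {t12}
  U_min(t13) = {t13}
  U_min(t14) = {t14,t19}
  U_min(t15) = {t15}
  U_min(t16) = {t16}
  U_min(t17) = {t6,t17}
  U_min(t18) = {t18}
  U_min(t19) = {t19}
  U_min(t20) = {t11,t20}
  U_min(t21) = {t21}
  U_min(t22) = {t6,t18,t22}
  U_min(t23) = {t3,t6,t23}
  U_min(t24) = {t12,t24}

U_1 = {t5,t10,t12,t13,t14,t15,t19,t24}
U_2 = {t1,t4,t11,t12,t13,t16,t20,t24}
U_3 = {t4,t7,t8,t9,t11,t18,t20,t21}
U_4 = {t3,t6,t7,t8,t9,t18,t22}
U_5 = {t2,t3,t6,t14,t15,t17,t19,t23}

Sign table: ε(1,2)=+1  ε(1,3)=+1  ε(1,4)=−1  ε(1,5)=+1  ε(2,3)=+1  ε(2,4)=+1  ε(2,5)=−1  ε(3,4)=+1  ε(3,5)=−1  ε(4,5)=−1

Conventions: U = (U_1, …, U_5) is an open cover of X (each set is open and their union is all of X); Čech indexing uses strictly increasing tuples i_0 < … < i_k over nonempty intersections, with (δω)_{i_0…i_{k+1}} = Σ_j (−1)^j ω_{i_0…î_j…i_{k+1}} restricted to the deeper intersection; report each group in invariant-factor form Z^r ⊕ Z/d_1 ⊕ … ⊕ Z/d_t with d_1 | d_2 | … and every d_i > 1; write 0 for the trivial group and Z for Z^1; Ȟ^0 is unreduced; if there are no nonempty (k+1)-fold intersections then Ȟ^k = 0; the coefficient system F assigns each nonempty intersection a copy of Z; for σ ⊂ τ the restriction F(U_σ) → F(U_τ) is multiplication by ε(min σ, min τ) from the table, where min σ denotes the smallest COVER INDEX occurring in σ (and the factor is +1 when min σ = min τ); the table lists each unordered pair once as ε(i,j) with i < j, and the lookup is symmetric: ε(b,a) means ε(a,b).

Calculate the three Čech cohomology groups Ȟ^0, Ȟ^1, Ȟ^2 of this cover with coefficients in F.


nerve of the cover:
  U12={t12,t13,t24} U15={t14,t15,t19} U23={t4,t11,t20} U34={t7,t8,t9,t18} U45={t3,t6}
C dims 5,5; δ0: rk 5, SNF 1^4·2
Ȟ^0 = (5 − 5) − 0 = 0, so Ȟ^0 ≅ 0
Ȟ^1 = (5 − 0) − 5 = 0 plus torsion [2], so Ȟ^1 ≅ Z/2
Ȟ^2 = (0 − 0) − 0 = 0, so Ȟ^2 ≅ 0

Ȟ^0(U;F) ≅ 0, Ȟ^1(U;F) ≅ Z/2, Ȟ^2(U;F) ≅ 0


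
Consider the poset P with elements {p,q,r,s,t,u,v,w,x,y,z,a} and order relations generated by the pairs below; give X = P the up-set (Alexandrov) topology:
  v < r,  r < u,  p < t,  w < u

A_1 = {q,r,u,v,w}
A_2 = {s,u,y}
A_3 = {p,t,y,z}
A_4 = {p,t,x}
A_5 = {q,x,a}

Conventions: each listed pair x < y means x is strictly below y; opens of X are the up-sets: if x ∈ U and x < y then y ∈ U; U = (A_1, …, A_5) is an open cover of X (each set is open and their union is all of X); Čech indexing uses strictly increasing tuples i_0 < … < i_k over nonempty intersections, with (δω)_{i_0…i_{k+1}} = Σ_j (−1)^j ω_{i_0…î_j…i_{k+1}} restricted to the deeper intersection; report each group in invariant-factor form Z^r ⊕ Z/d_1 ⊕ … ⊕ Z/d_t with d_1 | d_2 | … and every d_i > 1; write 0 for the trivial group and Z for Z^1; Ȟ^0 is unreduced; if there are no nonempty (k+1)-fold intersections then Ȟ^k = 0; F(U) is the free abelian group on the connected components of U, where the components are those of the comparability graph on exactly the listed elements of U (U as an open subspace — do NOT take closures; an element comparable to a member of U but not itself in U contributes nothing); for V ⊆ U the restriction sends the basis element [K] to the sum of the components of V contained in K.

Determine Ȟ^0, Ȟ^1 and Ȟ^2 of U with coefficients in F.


nerve of the cover:
  A12={u} A15={q} A23={y} A34={p,t} A45={x}
components per intersection:
  A1: {q} {r,u,v,w}
  A2: {s} {u} {y}
  A3: {p,t} {y} {z}
  A4: {p,t} {x}
  A5: {q} {x} {a}
  A12: {u}
  A15: {q}
  A23: {y}
  A34: {p,t}
  A45: {x}
C dims 13,5; δ0: rk 5, SNF 1^5
Ȟ^0 = (13 − 5) − 0 = 8, so Ȟ^0 ≅ Z^8
Ȟ^1 = (5 − 0) − 5 = 0, so Ȟ^1 ≅ 0
Ȟ^2 = (0 − 0) − 0 = 0, so Ȟ^2 ≅ 0

Ȟ^0 ≅ Z^8; Ȟ^1 ≅ 0; Ȟ^2 ≅ 0


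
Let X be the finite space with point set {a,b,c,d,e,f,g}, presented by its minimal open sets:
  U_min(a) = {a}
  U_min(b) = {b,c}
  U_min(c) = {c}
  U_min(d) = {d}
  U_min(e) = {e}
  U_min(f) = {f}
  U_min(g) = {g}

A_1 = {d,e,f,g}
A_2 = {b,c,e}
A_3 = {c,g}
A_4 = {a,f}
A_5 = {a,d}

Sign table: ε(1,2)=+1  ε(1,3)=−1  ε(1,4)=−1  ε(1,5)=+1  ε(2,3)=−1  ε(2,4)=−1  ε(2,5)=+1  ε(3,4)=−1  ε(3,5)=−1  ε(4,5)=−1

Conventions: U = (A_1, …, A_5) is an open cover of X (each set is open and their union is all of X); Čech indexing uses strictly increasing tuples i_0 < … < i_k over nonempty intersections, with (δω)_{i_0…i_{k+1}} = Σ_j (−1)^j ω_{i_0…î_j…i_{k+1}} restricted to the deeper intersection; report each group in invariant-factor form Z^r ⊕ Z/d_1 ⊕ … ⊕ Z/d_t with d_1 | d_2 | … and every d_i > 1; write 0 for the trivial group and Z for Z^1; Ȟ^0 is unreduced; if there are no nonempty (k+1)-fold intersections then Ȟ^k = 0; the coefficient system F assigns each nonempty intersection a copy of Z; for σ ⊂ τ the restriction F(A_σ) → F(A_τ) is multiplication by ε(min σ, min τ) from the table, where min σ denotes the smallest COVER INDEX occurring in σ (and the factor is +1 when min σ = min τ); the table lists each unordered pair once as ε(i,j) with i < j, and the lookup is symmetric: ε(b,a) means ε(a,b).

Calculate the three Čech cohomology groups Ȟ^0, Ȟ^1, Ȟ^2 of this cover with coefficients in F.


Ȟ^0(U;F) ≅ Z; Ȟ^1(U;F) ≅ Z^2; Ȟ^2(U;F) ≅ 0

nerve of the cover:
  A12={e} A13={g} A14={f} A15={d} A23={c} A45={a}
C dims 5,6; δ0: rk 4, SNF 1^4
Ȟ^0 = (5 − 4) − 0 = 1, so Ȟ^0 ≅ Z
Ȟ^1 = (6 − 0) − 4 = 2, so Ȟ^1 ≅ Z^2
Ȟ^2 = (0 − 0) − 0 = 0, so Ȟ^2 ≅ 0


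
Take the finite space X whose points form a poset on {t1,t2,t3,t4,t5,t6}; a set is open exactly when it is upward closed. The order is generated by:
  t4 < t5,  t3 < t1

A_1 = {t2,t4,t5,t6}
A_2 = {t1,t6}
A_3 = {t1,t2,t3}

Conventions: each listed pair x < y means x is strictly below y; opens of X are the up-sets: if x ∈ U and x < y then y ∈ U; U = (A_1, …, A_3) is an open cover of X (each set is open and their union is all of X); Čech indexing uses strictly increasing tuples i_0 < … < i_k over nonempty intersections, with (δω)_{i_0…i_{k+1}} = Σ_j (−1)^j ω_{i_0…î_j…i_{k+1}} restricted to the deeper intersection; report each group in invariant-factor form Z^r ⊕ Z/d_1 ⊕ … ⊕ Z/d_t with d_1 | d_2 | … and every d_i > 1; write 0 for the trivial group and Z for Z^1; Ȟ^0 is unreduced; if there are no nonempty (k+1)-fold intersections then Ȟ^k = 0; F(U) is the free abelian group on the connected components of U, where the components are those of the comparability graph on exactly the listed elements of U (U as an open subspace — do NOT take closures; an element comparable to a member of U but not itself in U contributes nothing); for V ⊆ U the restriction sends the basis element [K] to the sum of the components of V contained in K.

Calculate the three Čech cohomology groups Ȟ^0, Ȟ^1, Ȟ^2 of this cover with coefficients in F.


Ȟ^0(U;F) ≅ Z^4,  Ȟ^1(U;F) ≅ 0,  Ȟ^2(U;F) ≅ 0

nerve of the cover:
  A12={t6} A13={t2} A23={t1}
components per intersection:
  A1: {t2} {t4,t5} {t6}
  A2: {t1} {t6}
  A3: {t1,t3} {t2}
  A12: {t6}
  A13: {t2}
  A23: {t1}
C dims 7,3; δ0: rk 3, SNF 1^3
Ȟ^0 = (7 − 3) − 0 = 4, so Ȟ^0 ≅ Z^4
Ȟ^1 = (3 − 0) − 3 = 0, so Ȟ^1 ≅ 0
Ȟ^2 = (0 − 0) − 0 = 0, so Ȟ^2 ≅ 0


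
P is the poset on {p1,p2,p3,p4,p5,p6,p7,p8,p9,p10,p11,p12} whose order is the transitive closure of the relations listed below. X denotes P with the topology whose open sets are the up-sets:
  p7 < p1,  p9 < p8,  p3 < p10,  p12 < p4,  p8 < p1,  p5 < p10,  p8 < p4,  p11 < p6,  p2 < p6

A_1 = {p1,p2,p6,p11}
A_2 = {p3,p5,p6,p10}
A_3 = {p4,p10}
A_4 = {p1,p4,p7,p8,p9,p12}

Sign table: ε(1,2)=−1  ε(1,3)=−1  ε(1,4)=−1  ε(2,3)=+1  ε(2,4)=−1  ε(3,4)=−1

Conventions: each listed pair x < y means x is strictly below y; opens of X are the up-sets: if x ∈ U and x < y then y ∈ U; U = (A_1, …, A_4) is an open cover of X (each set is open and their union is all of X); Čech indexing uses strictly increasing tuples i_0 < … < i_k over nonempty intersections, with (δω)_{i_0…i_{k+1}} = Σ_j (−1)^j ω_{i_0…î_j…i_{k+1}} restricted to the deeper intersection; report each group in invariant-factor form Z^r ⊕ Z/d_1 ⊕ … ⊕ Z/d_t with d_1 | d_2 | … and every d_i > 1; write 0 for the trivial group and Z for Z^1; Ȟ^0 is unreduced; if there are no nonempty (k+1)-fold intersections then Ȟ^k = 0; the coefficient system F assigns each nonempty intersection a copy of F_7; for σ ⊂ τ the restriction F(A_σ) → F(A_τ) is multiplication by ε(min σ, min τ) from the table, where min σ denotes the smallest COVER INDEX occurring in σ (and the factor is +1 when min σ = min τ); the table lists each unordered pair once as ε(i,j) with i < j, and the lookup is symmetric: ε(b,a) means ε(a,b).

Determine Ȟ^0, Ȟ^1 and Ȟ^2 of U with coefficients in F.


nerve of the cover:
  A12={p6} A14={p1} A23={p10} A34={p4}
C dims 4,4; δ0: rk_F7 4
Ȟ^0 = (4 − 4) − 0 = 0, so Ȟ^0 ≅ 0
Ȟ^1 = (4 − 0) − 4 = 0, so Ȟ^1 ≅ 0
Ȟ^2 = (0 − 0) − 0 = 0, so Ȟ^2 ≅ 0

Ȟ^0 ≅ 0, Ȟ^1 ≅ 0, Ȟ^2 ≅ 0


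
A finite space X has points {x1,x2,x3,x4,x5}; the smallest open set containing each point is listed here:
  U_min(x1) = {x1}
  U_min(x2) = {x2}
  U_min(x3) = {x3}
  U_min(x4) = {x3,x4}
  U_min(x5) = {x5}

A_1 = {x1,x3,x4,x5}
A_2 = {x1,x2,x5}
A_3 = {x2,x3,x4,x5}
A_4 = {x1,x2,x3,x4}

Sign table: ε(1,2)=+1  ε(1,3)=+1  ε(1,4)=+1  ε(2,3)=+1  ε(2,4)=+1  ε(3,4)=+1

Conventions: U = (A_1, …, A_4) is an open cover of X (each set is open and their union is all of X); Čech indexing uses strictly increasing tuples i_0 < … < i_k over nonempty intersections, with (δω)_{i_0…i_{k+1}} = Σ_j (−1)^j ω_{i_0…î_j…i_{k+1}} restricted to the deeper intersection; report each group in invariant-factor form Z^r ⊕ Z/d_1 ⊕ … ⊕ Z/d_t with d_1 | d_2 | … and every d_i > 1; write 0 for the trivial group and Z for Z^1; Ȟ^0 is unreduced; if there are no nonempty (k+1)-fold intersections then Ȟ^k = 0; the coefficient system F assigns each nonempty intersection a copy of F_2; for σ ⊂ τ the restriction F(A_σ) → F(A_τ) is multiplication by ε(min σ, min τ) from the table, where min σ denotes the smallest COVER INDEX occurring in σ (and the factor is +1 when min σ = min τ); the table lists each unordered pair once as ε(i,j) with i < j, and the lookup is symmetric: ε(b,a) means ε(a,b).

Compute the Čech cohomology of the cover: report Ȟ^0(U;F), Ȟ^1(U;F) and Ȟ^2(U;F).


nerve of the cover:
  A12={x1,x5} A13={x3,x4,x5} A14={x1,x3,x4} A23={x2,x5} A24={x1,x2} A34={x2,x3,x4}
  A123={x5} A124={x1} A134={x3,x4} A234={x2}
C dims 4,6,4; δ0: rk_F2 3; δ1: rk_F2 3
Ȟ^0 = (4 − 3) − 0 = 1, so Ȟ^0 ≅ Z/2
Ȟ^1 = (6 − 3) − 3 = 0, so Ȟ^1 ≅ 0
Ȟ^2 = (4 − 0) − 3 = 1, so Ȟ^2 ≅ Z/2

Ȟ^0 = Z/2, Ȟ^1 = 0 and Ȟ^2 = Z/2


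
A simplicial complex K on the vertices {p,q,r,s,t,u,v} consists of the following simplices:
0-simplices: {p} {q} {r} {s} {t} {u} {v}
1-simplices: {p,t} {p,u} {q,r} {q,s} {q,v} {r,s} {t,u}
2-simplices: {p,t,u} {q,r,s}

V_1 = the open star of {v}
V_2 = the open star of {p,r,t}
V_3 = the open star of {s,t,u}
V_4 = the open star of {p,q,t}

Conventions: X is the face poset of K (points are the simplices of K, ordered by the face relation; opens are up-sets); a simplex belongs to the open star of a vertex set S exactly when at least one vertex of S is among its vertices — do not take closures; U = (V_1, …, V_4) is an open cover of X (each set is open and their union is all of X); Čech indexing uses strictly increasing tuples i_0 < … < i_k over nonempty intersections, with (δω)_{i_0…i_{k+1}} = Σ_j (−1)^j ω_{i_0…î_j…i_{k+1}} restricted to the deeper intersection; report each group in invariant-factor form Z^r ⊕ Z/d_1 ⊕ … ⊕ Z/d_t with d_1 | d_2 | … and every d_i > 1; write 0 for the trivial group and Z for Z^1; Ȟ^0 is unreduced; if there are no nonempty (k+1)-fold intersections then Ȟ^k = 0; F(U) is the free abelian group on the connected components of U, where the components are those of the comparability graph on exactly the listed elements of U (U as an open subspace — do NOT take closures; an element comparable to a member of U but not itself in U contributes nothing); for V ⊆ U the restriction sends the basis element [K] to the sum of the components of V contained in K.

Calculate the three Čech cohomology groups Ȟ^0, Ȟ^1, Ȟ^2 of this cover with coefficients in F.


Ȟ^0 = Z^2; Ȟ^1 = 0; Ȟ^2 = 0

nerve of the cover:
  V1={{v},{q,v}} V2={{p},{r},{t},{p,t},{p,u},{q,r},{r,s},{t,u},{p,t,u},{q,r,s}} V3={{s},{t},{u},{p,t},{p,u},{q,s},{r,s},{t,u},{p,t,u},{q,r,s}} V4={{p},{q},{t},{p,t},{p,u},{q,r},{q,s},{q,v},{t,u},{p,t,u},{q,r,s}}
  V14={{q,v}} V23={{t},{p,t},{p,u},{r,s},{t,u},{p,t,u},{q,r,s}} V24={{p},{t},{p,t},{p,u},{q,r},{t,u},{p,t,u},{q,r,s}} V34={{t},{p,t},{p,u},{q,s},{t,u},{p,t,u},{q,r,s}}
  V234={{t},{p,t},{p,u},{t,u},{p,t,u},{q,r,s}}
components per intersection:
  V1: {{v},{q,v}}
  V2: {{p},{t},{p,t},{p,u},{t,u},{p,t,u}} {{r},{q,r},{r,s},{q,r,s}}
  V3: {{s},{q,s},{r,s},{q,r,s}} {{t},{u},{p,t},{p,u},{t,u},{p,t,u}}
  V4: {{p},{t},{p,t},{p,u},{t,u},{p,t,u}} {{q},{q,r},{q,s},{q,v},{q,r,s}}
  V14: {{q,v}}
  V23: {{t},{p,t},{p,u},{t,u},{p,t,u}} {{r,s},{q,r,s}}
  V24: {{p},{t},{p,t},{p,u},{t,u},{p,t,u}} {{q,r},{q,r,s}}
  V34: {{t},{p,t},{p,u},{t,u},{p,t,u}} {{q,s},{q,r,s}}
  V234: {{t},{p,t},{p,u},{t,u},{p,t,u}} {{q,r,s}}
C dims 7,7,2; δ0: rk 5, SNF 1^5; δ1: rk 2, SNF 1^2
Ȟ^0 = (7 − 5) − 0 = 2, so Ȟ^0 ≅ Z^2
Ȟ^1 = (7 − 2) − 5 = 0, so Ȟ^1 ≅ 0
Ȟ^2 = (2 − 0) − 2 = 0, so Ȟ^2 ≅ 0


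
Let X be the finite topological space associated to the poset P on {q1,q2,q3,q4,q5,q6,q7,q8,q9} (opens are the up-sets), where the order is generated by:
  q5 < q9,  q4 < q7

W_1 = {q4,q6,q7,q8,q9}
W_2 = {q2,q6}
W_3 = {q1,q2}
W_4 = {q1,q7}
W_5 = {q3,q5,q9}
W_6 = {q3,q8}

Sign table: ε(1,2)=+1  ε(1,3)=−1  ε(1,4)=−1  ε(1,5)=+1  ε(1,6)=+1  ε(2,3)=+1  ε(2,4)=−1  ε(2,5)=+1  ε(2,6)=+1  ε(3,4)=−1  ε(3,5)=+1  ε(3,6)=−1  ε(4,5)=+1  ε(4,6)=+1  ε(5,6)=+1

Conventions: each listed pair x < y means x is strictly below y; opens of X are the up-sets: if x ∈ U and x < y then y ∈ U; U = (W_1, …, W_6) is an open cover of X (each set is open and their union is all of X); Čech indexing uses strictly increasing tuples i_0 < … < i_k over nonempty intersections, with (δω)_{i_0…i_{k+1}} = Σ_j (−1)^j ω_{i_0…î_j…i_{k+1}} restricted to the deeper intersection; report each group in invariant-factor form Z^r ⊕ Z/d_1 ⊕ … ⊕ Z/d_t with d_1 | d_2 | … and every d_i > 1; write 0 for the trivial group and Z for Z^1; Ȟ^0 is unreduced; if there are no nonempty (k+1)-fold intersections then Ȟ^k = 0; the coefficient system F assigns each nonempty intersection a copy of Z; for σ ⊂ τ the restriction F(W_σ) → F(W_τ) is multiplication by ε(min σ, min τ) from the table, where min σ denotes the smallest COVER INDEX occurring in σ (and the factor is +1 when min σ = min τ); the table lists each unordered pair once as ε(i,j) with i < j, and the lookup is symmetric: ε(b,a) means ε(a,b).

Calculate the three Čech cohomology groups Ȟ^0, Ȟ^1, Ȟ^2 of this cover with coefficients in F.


Ȟ^0(U;F) ≅ Z, Ȟ^1(U;F) ≅ Z^2 and Ȟ^2(U;F) ≅ 0

nonempty overlaps:
  W12={q6} W14={q7} W15={q9} W16={q8} W23={q2} W34={q1} W56={q3}
C dims 6,7; δ0: rk 5, SNF 1^5
degree 0: 6−5−0 = 1 → Ȟ^0 ≅ Z
degree 1: 7−0−5 = 2 → Ȟ^1 ≅ Z^2
degree 2: 0−0−0 = 0 → Ȟ^2 ≅ 0


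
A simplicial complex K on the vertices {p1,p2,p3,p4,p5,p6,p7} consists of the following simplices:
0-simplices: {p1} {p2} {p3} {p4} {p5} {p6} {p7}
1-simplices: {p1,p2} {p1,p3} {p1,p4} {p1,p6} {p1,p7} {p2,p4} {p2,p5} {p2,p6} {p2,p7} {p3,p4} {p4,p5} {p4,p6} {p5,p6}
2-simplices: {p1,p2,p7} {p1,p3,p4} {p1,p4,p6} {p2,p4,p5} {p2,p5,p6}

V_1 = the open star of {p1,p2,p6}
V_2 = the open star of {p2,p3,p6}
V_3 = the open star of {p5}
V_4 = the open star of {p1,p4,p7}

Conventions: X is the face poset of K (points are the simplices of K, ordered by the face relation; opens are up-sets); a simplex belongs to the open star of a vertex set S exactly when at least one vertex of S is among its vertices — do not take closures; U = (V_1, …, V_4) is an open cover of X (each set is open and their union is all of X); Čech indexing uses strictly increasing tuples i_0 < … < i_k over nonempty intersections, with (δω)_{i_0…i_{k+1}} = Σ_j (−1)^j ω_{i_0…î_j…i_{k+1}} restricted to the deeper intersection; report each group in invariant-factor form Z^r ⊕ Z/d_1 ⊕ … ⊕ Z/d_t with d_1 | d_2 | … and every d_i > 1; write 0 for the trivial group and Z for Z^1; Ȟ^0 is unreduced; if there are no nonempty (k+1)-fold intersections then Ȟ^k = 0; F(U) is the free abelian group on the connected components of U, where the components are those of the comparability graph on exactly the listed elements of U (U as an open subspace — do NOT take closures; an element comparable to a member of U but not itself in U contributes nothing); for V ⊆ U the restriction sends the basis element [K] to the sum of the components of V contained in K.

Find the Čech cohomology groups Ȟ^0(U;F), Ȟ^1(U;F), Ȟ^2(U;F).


nonempty intersections:
  V1={{p1},{p2},{p6},{p1,p2},{p1,p3},{p1,p4},{p1,p6},{p1,p7},{p2,p4},{p2,p5},{p2,p6},{p2,p7},{p4,p6},{p5,p6},{p1,p2,p7},{p1,p3,p4},{p1,p4,p6},{p2,p4,p5},{p2,p5,p6}} V2={{p2},{p3},{p6},{p1,p2},{p1,p3},{p1,p6},{p2,p4},{p2,p5},{p2,p6},{p2,p7},{p3,p4},{p4,p6},{p5,p6},{p1,p2,p7},{p1,p3,p4},{p1,p4,p6},{p2,p4,p5},{p2,p5,p6}} V3={{p5},{p2,p5},{p4,p5},{p5,p6},{p2,p4,p5},{p2,p5,p6}} V4={{p1},{p4},{p7},{p1,p2},{p1,p3},{p1,p4},{p1,p6},{p1,p7},{p2,p4},{p2,p7},{p3,p4},{p4,p5},{p4,p6},{p1,p2,p7},{p1,p3,p4},{p1,p4,p6},{p2,p4,p5}}
  V12={{p2},{p6},{p1,p2},{p1,p3},{p1,p6},{p2,p4},{p2,p5},{p2,p6},{p2,p7},{p4,p6},{p5,p6},{p1,p2,p7},{p1,p3,p4},{p1,p4,p6},{p2,p4,p5},{p2,p5,p6}} V13={{p2,p5},{p5,p6},{p2,p4,p5},{p2,p5,p6}} V14={{p1},{p1,p2},{p1,p3},{p1,p4},{p1,p6},{p1,p7},{p2,p4},{p2,p7},{p4,p6},{p1,p2,p7},{p1,p3,p4},{p1,p4,p6},{p2,p4,p5}} V23={{p2,p5},{p5,p6},{p2,p4,p5},{p2,p5,p6}} V24={{p1,p2},{p1,p3},{p1,p6},{p2,p4},{p2,p7},{p3,p4},{p4,p6},{p1,p2,p7},{p1,p3,p4},{p1,p4,p6},{p2,p4,p5}} V34={{p4,p5},{p2,p4,p5}}
  V123={{p2,p5},{p5,p6},{p2,p4,p5},{p2,p5,p6}} V124={{p1,p2},{p1,p3},{p1,p6},{p2,p4},{p2,p7},{p4,p6},{p1,p2,p7},{p1,p3,p4},{p1,p4,p6},{p2,p4,p5}} V134={{p2,p4,p5}} V234={{p2,p4,p5}}
  V1234={{p2,p4,p5}}
components per intersection:
  V1: {{p1},{p2},{p6},{p1,p2},{p1,p3},{p1,p4},{p1,p6},{p1,p7},{p2,p4},{p2,p5},{p2,p6},{p2,p7},{p4,p6},{p5,p6},{p1,p2,p7},{p1,p3,p4},{p1,p4,p6},{p2,p4,p5},{p2,p5,p6}}
  V2: {{p2},{p6},{p1,p2},{p1,p6},{p2,p4},{p2,p5},{p2,p6},{p2,p7},{p4,p6},{p5,p6},{p1,p2,p7},{p1,p4,p6},{p2,p4,p5},{p2,p5,p6}} {{p3},{p1,p3},{p3,p4},{p1,p3,p4}}
  V3: {{p5},{p2,p5},{p4,p5},{p5,p6},{p2,p4,p5},{p2,p5,p6}}
  V4: {{p1},{p4},{p7},{p1,p2},{p1,p3},{p1,p4},{p1,p6},{p1,p7},{p2,p4},{p2,p7},{p3,p4},{p4,p5},{p4,p6},{p1,p2,p7},{p1,p3,p4},{p1,p4,p6},{p2,p4,p5}}
  V12: {{p2},{p6},{p1,p2},{p1,p6},{p2,p4},{p2,p5},{p2,p6},{p2,p7},{p4,p6},{p5,p6},{p1,p2,p7},{p1,p4,p6},{p2,p4,p5},{p2,p5,p6}} {{p1,p3},{p1,p3,p4}}
  V13: {{p2,p5},{p5,p6},{p2,p4,p5},{p2,p5,p6}}
  V14: {{p1},{p1,p2},{p1,p3},{p1,p4},{p1,p6},{p1,p7},{p2,p7},{p4,p6},{p1,p2,p7},{p1,p3,p4},{p1,p4,p6}} {{p2,p4},{p2,p4,p5}}
  V23: {{p2,p5},{p5,p6},{p2,p4,p5},{p2,p5,p6}}
  V24: {{p1,p2},{p2,p7},{p1,p2,p7}} {{p1,p3},{p3,p4},{p1,p3,p4}} {{p1,p6},{p4,p6},{p1,p4,p6}} {{p2,p4},{p2,p4,p5}}
  V34: {{p4,p5},{p2,p4,p5}}
  V123: {{p2,p5},{p5,p6},{p2,p4,p5},{p2,p5,p6}}
  V124: {{p1,p2},{p2,p7},{p1,p2,p7}} {{p1,p3},{p1,p3,p4}} {{p1,p6},{p4,p6},{p1,p4,p6}} {{p2,p4},{p2,p4,p5}}
  V134: {{p2,p4,p5}}
  V234: {{p2,p4,p5}}
  V1234: {{p2,p4,p5}}
C dims 5,11,7,1; δ0: rk 4, SNF 1^4; δ1: rk 6, SNF 1^6; δ2: rk 1, SNF 1^1
Ȟ^0: (5−4)−0=1 ⇒ Z
Ȟ^1: (11−6)−4=1 ⇒ Z
Ȟ^2: (7−1)−6=0 ⇒ 0

Ȟ^0 = Z,  Ȟ^1 = Z,  Ȟ^2 = 0
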